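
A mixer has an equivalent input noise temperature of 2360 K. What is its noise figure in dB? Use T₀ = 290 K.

F = 1 + T_e/T₀ = 1 + 2360/290 = 9.13793
NF = 10 log₁₀(9.13793) = 9.61 dB

9.61 dB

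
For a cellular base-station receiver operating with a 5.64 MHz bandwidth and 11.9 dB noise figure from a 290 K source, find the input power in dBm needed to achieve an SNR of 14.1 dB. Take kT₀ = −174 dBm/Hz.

Sensitivity = −174 + 10 log₁₀(B) + NF + SNR_min
= −174 + 67.51 + 11.9 + 14.1
= −80.49 dBm → −80.5 dBm

−80.5 dBm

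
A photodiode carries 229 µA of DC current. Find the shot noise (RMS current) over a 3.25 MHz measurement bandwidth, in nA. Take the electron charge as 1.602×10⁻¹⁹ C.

I_n = √(2qI·B)
2qI·B = 2 × 1.602×10⁻¹⁹ × 2.29×10⁻⁴ × 3.25×10⁶ = 2.38×10⁻¹⁶ A²
I_n = √(2.38×10⁻¹⁶) = 1.54×10⁻⁸ A = 15.4 nA

15.4 nA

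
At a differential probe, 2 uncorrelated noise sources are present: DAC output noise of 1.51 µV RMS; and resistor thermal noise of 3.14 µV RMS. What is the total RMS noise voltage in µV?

3.48 µV

Uncorrelated sources add in power (mean-square): V_tot = √(ΣV_i²)
V_tot = √[(1.51×10⁻⁶)² + (3.14×10⁻⁶)²] = 3.48×10⁻⁶ V = 3.48 µV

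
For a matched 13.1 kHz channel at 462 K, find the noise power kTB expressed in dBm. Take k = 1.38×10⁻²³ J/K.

−130.8 dBm

P_n = kTB = 1.38×10⁻²³ × 462 × 1.31×10⁴ = 8.35×10⁻¹⁷ W
In dBm: 10 log₁₀(8.35×10⁻¹⁷ / 10⁻³) = −130.8 dBm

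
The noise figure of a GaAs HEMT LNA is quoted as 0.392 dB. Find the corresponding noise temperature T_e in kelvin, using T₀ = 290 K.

27.4 K

F = 10^(0.392/10) = 1.09446
T_e = (F − 1)·T₀ = (1.09446 − 1) × 290 = 27.4 K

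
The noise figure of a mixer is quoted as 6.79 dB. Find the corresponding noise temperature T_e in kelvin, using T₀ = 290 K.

1095 K

F = 10^(6.79/10) = 4.77529
T_e = (F − 1)·T₀ = (4.77529 − 1) × 290 = 1095 K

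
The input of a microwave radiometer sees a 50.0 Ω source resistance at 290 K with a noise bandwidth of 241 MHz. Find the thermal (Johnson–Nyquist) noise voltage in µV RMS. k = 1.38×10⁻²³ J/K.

V_n = √(4kTRB)
4kTRB = 4 × 1.38×10⁻²³ × 290 × 5.00×10¹ × 2.41×10⁸ = 1.93×10⁻¹⁰ V²
V_n = √(1.93×10⁻¹⁰) = 1.39×10⁻⁵ V = 13.9 µV

13.9 µV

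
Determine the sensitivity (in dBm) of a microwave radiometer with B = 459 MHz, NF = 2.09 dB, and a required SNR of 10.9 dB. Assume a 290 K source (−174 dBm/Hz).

−74.4 dBm

Sensitivity = −174 + 10 log₁₀(B) + NF + SNR_min
= −174 + 86.62 + 2.09 + 10.9
= −74.39 dBm → −74.4 dBm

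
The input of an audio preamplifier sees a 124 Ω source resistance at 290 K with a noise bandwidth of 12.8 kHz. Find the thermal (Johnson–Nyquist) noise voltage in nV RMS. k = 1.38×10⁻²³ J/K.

159 nV

V_n = √(4kTRB)
4kTRB = 4 × 1.38×10⁻²³ × 290 × 1.24×10² × 1.28×10⁴ = 2.54×10⁻¹⁴ V²
V_n = √(2.54×10⁻¹⁴) = 1.59×10⁻⁷ V = 159 nV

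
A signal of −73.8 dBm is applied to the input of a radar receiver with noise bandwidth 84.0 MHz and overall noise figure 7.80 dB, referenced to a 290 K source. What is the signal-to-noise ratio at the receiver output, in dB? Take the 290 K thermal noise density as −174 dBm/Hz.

13.2 dB

Noise floor: N = −174 + 10 log₁₀(B) + NF
10 log₁₀(8.40×10⁷) = 79.24 dB
N = −174 + 79.24 + 7.80 = −86.96 dBm
SNR = P_sig − N = −73.8 − (−86.96) = 13.16 dB → 13.2 dB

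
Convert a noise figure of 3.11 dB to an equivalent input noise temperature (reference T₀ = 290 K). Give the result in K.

303 K

F = 10^(3.11/10) = 2.04644
T_e = (F − 1)·T₀ = (2.04644 − 1) × 290 = 303 K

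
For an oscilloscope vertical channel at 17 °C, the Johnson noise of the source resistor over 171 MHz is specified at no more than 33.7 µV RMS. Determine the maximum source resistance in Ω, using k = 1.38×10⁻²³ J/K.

415 Ω

T = 17 °C + 273.15 = 290.15 K
Johnson–Nyquist: V_n = √(4kTRB) ⇒ R = V_n² / (4kTB)
4kTB = 4 × 1.38×10⁻²³ × 290.15 × 1.71×10⁸ = 2.74×10⁻¹²
R = (3.37×10⁻⁵)² / 2.74×10⁻¹² = 4.15×10² Ω = 415 Ω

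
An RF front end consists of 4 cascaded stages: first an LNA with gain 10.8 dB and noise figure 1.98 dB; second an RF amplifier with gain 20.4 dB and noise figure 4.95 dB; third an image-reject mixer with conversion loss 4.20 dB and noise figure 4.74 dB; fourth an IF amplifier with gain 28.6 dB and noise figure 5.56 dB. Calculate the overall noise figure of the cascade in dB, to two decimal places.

Convert to linear (a loss of L dB is a gain of −L dB): F_i = 10^(NF_i/10), G_i = 10^(G_i,dB/10)
  Stage 1: F_1 = 10^(1.98/10) = 1.578, G_1 = 10^(10.8/10) = 12.02
  Stage 2: F_2 = 10^(4.95/10) = 3.126, G_2 = 10^(20.4/10) = 109.6
  Stage 3: F_3 = 10^(4.74/10) = 2.979, G_3 = 10^(−4.20/10) = 0.3802
  Stage 4: F_4 = 10^(5.56/10) = 3.597, G_4 = 10^(28.6/10) = 724.4
Friis cascade:
  F = 1.578 + (3.126 − 1)/12.02 + (2.979 − 1)/1318 + (3.597 − 1)/501.2 = 1.761
NF = 10 log₁₀(1.761) = 2.46 dB

2.46 dB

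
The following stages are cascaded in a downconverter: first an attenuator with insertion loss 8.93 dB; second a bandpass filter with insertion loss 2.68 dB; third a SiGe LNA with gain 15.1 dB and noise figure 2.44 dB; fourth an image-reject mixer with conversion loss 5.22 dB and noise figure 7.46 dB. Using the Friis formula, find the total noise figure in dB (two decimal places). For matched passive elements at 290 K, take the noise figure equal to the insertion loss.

14.39 dB

Convert to linear (a loss of L dB is a gain of −L dB): F_i = 10^(NF_i/10), G_i = 10^(G_i,dB/10)
  Stage 1: F_1 = 10^(8.93/10) = 7.816, G_1 = 10^(−8.93/10) = 0.1279
  Stage 2: F_2 = 10^(2.68/10) = 1.854, G_2 = 10^(−2.68/10) = 0.5395
  Stage 3: F_3 = 10^(2.44/10) = 1.754, G_3 = 10^(15.1/10) = 32.36
  Stage 4: F_4 = 10^(7.46/10) = 5.572, G_4 = 10^(−5.22/10) = 0.3006
Friis cascade:
  F = 7.816 + (1.854 − 1)/0.1279 + (1.754 − 1)/0.06902 + (5.572 − 1)/2.234 = 27.46
NF = 10 log₁₀(27.46) = 14.39 dB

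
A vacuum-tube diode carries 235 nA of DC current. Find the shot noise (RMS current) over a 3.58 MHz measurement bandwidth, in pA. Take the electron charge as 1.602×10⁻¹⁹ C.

519 pA

I_n = √(2qI·B)
2qI·B = 2 × 1.602×10⁻¹⁹ × 2.35×10⁻⁷ × 3.58×10⁶ = 2.70×10⁻¹⁹ A²
I_n = √(2.70×10⁻¹⁹) = 5.19×10⁻¹⁰ A = 519 pA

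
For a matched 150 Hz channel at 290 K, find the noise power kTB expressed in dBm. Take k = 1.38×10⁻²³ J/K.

P_n = kTB = 1.38×10⁻²³ × 290 × 1.50×10² = 6.00×10⁻¹⁹ W
In dBm: 10 log₁₀(6.00×10⁻¹⁹ / 10⁻³) = −152.2 dBm

−152.2 dBm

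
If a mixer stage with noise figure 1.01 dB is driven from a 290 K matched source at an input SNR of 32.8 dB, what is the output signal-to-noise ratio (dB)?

31.79 dB

By definition F = SNR_in/SNR_out, so in dB: SNR_out = SNR_in − NF
SNR_out = 32.8 − 1.01 = 31.79 dB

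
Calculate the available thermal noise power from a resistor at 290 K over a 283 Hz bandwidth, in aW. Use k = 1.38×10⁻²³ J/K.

P_n = kTB = 1.38×10⁻²³ × 290 × 2.83×10² = 1.13×10⁻¹⁸ W = 1.13 aW

1.13 aW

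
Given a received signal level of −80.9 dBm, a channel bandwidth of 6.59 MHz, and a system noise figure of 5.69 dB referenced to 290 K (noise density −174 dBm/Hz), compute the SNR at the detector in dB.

Noise floor: N = −174 + 10 log₁₀(B) + NF
10 log₁₀(6.59×10⁶) = 68.19 dB
N = −174 + 68.19 + 5.69 = −100.12 dBm
SNR = P_sig − N = −80.9 − (−100.12) = 19.22 dB → 19.2 dB

19.2 dB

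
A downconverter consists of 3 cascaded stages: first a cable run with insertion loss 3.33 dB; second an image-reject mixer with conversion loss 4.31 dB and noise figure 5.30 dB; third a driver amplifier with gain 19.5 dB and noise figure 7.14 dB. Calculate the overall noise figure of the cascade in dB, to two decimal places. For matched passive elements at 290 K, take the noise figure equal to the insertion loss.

14.99 dB

Convert to linear (a loss of L dB is a gain of −L dB): F_i = 10^(NF_i/10), G_i = 10^(G_i,dB/10)
  Stage 1: F_1 = 10^(3.33/10) = 2.153, G_1 = 10^(−3.33/10) = 0.4645
  Stage 2: F_2 = 10^(5.30/10) = 3.388, G_2 = 10^(−4.31/10) = 0.3707
  Stage 3: F_3 = 10^(7.14/10) = 5.176, G_3 = 10^(19.5/10) = 89.13
Friis cascade:
  F = 2.153 + (3.388 − 1)/0.4645 + (5.176 − 1)/0.1722 = 31.55
NF = 10 log₁₀(31.55) = 14.99 dB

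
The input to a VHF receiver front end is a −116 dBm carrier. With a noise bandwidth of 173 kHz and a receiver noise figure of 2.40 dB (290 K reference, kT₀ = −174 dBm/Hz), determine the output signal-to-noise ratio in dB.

3.2 dB

Noise floor: N = −174 + 10 log₁₀(B) + NF
10 log₁₀(1.73×10⁵) = 52.38 dB
N = −174 + 52.38 + 2.40 = −119.22 dBm
SNR = P_sig − N = −116 − (−119.22) = 3.22 dB → 3.2 dB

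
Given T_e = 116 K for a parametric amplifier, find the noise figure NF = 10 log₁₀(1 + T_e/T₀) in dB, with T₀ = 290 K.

F = 1 + T_e/T₀ = 1 + 116/290 = 1.4
NF = 10 log₁₀(1.4) = 1.46 dB

1.46 dB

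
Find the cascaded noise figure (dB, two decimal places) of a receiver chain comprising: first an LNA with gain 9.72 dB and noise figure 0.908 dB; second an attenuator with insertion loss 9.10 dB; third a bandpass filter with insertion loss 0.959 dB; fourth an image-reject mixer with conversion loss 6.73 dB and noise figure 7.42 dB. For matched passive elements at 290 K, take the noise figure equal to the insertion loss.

8.51 dB

Convert to linear (a loss of L dB is a gain of −L dB): F_i = 10^(NF_i/10), G_i = 10^(G_i,dB/10)
  Stage 1: F_1 = 10^(0.908/10) = 1.233, G_1 = 10^(9.72/10) = 9.376
  Stage 2: F_2 = 10^(9.10/10) = 8.128, G_2 = 10^(−9.10/10) = 0.1230
  Stage 3: F_3 = 10^(0.959/10) = 1.247, G_3 = 10^(−0.959/10) = 0.8019
  Stage 4: F_4 = 10^(7.42/10) = 5.521, G_4 = 10^(−6.73/10) = 0.2123
Friis cascade:
  F = 1.233 + (8.128 − 1)/9.376 + (1.247 − 1)/1.153 + (5.521 − 1)/0.9249 = 7.095
NF = 10 log₁₀(7.095) = 8.51 dB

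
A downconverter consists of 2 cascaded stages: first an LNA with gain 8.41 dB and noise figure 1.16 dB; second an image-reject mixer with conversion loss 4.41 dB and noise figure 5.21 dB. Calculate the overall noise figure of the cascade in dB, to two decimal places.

2.15 dB

Convert to linear (a loss of L dB is a gain of −L dB): F_i = 10^(NF_i/10), G_i = 10^(G_i,dB/10)
  Stage 1: F_1 = 10^(1.16/10) = 1.306, G_1 = 10^(8.41/10) = 6.934
  Stage 2: F_2 = 10^(5.21/10) = 3.319, G_2 = 10^(−4.41/10) = 0.3622
Friis cascade:
  F = 1.306 + (3.319 − 1)/6.934 = 1.641
NF = 10 log₁₀(1.641) = 2.15 dB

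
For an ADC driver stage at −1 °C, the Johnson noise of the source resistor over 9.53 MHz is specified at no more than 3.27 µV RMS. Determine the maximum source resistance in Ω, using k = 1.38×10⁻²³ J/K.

T = −1 °C + 273.15 = 272.15 K
Johnson–Nyquist: V_n = √(4kTRB) ⇒ R = V_n² / (4kTB)
4kTB = 4 × 1.38×10⁻²³ × 272.15 × 9.53×10⁶ = 1.43×10⁻¹³
R = (3.27×10⁻⁶)² / 1.43×10⁻¹³ = 7.47×10¹ Ω = 74.7 Ω

74.7 Ω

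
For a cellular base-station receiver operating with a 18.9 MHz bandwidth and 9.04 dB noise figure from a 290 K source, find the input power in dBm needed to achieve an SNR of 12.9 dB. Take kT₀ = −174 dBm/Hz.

−79.3 dBm

Sensitivity = −174 + 10 log₁₀(B) + NF + SNR_min
= −174 + 72.76 + 9.04 + 12.9
= −79.30 dBm → −79.3 dBm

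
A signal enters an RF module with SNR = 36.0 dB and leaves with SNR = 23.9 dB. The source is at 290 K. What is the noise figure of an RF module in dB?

NF (dB) = SNR_in(dB) − SNR_out(dB) when the source is at T₀
NF = 36.0 − 23.9 = 12.1 dB

12.1 dB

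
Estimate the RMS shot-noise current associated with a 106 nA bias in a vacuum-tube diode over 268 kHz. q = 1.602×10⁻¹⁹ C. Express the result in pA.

95.4 pA

I_n = √(2qI·B)
2qI·B = 2 × 1.602×10⁻¹⁹ × 1.06×10⁻⁷ × 2.68×10⁵ = 9.10×10⁻²¹ A²
I_n = √(9.10×10⁻²¹) = 9.54×10⁻¹¹ A = 95.4 pA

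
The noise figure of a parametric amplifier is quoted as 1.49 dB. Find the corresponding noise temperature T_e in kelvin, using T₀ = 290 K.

F = 10^(1.49/10) = 1.40929
T_e = (F − 1)·T₀ = (1.40929 − 1) × 290 = 119 K

119 K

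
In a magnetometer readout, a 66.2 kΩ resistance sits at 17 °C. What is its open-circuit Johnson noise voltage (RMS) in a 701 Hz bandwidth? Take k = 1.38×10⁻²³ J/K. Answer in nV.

T = 17 °C + 273.15 = 290.15 K
V_n = √(4kTRB)
4kTRB = 4 × 1.38×10⁻²³ × 290.15 × 6.62×10⁴ × 7.01×10² = 7.43×10⁻¹³ V²
V_n = √(7.43×10⁻¹³) = 8.62×10⁻⁷ V = 862 nV

862 nV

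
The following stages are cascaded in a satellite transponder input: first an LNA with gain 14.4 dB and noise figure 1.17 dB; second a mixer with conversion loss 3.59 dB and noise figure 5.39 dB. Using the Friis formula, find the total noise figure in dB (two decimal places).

1.46 dB

Convert to linear (a loss of L dB is a gain of −L dB): F_i = 10^(NF_i/10), G_i = 10^(G_i,dB/10)
  Stage 1: F_1 = 10^(1.17/10) = 1.309, G_1 = 10^(14.4/10) = 27.54
  Stage 2: F_2 = 10^(5.39/10) = 3.459, G_2 = 10^(−3.59/10) = 0.4375
Friis cascade:
  F = 1.309 + (3.459 − 1)/27.54 = 1.398
NF = 10 log₁₀(1.398) = 1.46 dB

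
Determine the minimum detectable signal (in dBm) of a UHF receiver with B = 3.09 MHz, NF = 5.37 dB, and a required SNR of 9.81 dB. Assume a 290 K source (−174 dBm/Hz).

−93.9 dBm

Sensitivity = −174 + 10 log₁₀(B) + NF + SNR_min
= −174 + 64.9 + 5.37 + 9.81
= −93.92 dBm → −93.9 dBm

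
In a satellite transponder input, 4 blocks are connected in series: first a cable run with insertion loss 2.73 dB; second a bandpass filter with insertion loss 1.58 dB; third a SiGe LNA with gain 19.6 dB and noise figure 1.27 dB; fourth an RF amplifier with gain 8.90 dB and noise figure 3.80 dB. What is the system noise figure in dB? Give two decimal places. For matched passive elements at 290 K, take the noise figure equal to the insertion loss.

Convert to linear (a loss of L dB is a gain of −L dB): F_i = 10^(NF_i/10), G_i = 10^(G_i,dB/10)
  Stage 1: F_1 = 10^(2.73/10) = 1.875, G_1 = 10^(−2.73/10) = 0.5333
  Stage 2: F_2 = 10^(1.58/10) = 1.439, G_2 = 10^(−1.58/10) = 0.6950
  Stage 3: F_3 = 10^(1.27/10) = 1.340, G_3 = 10^(19.6/10) = 91.20
  Stage 4: F_4 = 10^(3.80/10) = 2.399, G_4 = 10^(8.90/10) = 7.762
Friis cascade:
  F = 1.875 + (1.439 − 1)/0.5333 + (1.340 − 1)/0.3707 + (2.399 − 1)/33.81 = 3.655
NF = 10 log₁₀(3.655) = 5.63 dB

5.63 dB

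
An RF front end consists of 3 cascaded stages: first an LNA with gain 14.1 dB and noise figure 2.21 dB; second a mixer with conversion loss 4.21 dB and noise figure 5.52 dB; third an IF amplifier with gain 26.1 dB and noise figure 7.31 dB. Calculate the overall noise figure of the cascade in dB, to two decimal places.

3.45 dB

Convert to linear (a loss of L dB is a gain of −L dB): F_i = 10^(NF_i/10), G_i = 10^(G_i,dB/10)
  Stage 1: F_1 = 10^(2.21/10) = 1.663, G_1 = 10^(14.1/10) = 25.70
  Stage 2: F_2 = 10^(5.52/10) = 3.565, G_2 = 10^(−4.21/10) = 0.3793
  Stage 3: F_3 = 10^(7.31/10) = 5.383, G_3 = 10^(26.1/10) = 407.4
Friis cascade:
  F = 1.663 + (3.565 − 1)/25.70 + (5.383 − 1)/9.750 = 2.213
NF = 10 log₁₀(2.213) = 3.45 dB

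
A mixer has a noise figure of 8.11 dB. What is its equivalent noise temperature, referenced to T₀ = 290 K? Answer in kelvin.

F = 10^(8.11/10) = 6.47143
T_e = (F − 1)·T₀ = (6.47143 − 1) × 290 = 1587 K

1587 K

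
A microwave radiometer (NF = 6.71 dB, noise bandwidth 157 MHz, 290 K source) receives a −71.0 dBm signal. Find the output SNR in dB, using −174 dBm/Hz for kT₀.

Noise floor: N = −174 + 10 log₁₀(B) + NF
10 log₁₀(1.57×10⁸) = 81.96 dB
N = −174 + 81.96 + 6.71 = −85.33 dBm
SNR = P_sig − N = −71.0 − (−85.33) = 14.33 dB → 14.3 dB

14.3 dB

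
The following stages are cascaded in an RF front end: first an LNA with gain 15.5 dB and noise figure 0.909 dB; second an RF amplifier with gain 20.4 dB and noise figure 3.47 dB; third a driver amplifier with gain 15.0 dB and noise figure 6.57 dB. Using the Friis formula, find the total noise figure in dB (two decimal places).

1.03 dB

Convert to linear (a loss of L dB is a gain of −L dB): F_i = 10^(NF_i/10), G_i = 10^(G_i,dB/10)
  Stage 1: F_1 = 10^(0.909/10) = 1.233, G_1 = 10^(15.5/10) = 35.48
  Stage 2: F_2 = 10^(3.47/10) = 2.223, G_2 = 10^(20.4/10) = 109.6
  Stage 3: F_3 = 10^(6.57/10) = 4.539, G_3 = 10^(15.0/10) = 31.62
Friis cascade:
  F = 1.233 + (2.223 − 1)/35.48 + (4.539 − 1)/3890 = 1.268
NF = 10 log₁₀(1.268) = 1.03 dB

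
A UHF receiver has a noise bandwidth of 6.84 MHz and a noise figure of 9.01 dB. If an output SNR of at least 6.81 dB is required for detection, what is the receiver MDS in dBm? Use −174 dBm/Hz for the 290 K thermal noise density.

Sensitivity = −174 + 10 log₁₀(B) + NF + SNR_min
= −174 + 68.35 + 9.01 + 6.81
= −89.83 dBm → −89.8 dBm

−89.8 dBm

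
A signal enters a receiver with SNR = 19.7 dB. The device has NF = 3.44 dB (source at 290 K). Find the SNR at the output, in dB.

16.26 dB

By definition F = SNR_in/SNR_out, so in dB: SNR_out = SNR_in − NF
SNR_out = 19.7 − 3.44 = 16.26 dB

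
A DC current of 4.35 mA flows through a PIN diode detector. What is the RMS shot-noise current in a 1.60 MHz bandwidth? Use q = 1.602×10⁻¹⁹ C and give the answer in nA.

I_n = √(2qI·B)
2qI·B = 2 × 1.602×10⁻¹⁹ × 4.35×10⁻³ × 1.60×10⁶ = 2.23×10⁻¹⁵ A²
I_n = √(2.23×10⁻¹⁵) = 4.72×10⁻⁸ A = 47.2 nA

47.2 nA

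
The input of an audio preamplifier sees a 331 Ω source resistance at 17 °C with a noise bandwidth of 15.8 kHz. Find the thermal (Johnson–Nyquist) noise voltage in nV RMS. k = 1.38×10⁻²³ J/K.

T = 17 °C + 273.15 = 290.15 K
V_n = √(4kTRB)
4kTRB = 4 × 1.38×10⁻²³ × 290.15 × 3.31×10² × 1.58×10⁴ = 8.38×10⁻¹⁴ V²
V_n = √(8.38×10⁻¹⁴) = 2.89×10⁻⁷ V = 289 nV

289 nV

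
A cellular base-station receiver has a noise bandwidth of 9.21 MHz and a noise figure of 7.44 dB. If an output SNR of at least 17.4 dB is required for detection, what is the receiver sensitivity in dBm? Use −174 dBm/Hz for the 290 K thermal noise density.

−79.5 dBm

Sensitivity = −174 + 10 log₁₀(B) + NF + SNR_min
= −174 + 69.64 + 7.44 + 17.4
= −79.52 dBm → −79.5 dBm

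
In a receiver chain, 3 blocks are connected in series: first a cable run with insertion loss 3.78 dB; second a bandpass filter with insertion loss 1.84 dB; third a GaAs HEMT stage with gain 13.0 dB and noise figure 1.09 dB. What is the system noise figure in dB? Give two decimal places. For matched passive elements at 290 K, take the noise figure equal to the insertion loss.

6.71 dB

Convert to linear (a loss of L dB is a gain of −L dB): F_i = 10^(NF_i/10), G_i = 10^(G_i,dB/10)
  Stage 1: F_1 = 10^(3.78/10) = 2.388, G_1 = 10^(−3.78/10) = 0.4188
  Stage 2: F_2 = 10^(1.84/10) = 1.528, G_2 = 10^(−1.84/10) = 0.6546
  Stage 3: F_3 = 10^(1.09/10) = 1.285, G_3 = 10^(13.0/10) = 19.95
Friis cascade:
  F = 2.388 + (1.528 − 1)/0.4188 + (1.285 − 1)/0.2742 = 4.688
NF = 10 log₁₀(4.688) = 6.71 dB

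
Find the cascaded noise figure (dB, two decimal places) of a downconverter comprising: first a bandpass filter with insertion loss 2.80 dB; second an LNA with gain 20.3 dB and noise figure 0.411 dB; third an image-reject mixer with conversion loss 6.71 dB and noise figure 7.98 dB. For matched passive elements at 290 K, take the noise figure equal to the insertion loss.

Convert to linear (a loss of L dB is a gain of −L dB): F_i = 10^(NF_i/10), G_i = 10^(G_i,dB/10)
  Stage 1: F_1 = 10^(2.80/10) = 1.905, G_1 = 10^(−2.80/10) = 0.5248
  Stage 2: F_2 = 10^(0.411/10) = 1.099, G_2 = 10^(20.3/10) = 107.2
  Stage 3: F_3 = 10^(7.98/10) = 6.281, G_3 = 10^(−6.71/10) = 0.2133
Friis cascade:
  F = 1.905 + (1.099 − 1)/0.5248 + (6.281 − 1)/56.23 = 2.188
NF = 10 log₁₀(2.188) = 3.40 dB

3.40 dB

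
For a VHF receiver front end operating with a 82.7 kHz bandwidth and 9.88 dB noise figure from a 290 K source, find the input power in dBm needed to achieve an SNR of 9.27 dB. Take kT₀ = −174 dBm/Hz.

−105.7 dBm

Sensitivity = −174 + 10 log₁₀(B) + NF + SNR_min
= −174 + 49.18 + 9.88 + 9.27
= −105.67 dBm → −105.7 dBm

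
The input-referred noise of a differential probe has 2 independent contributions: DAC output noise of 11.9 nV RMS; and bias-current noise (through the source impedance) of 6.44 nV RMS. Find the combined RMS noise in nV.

Uncorrelated sources add in power (mean-square): V_tot = √(ΣV_i²)
V_tot = √[(1.19×10⁻⁸)² + (6.44×10⁻⁹)²] = 1.35×10⁻⁸ V = 13.5 nV

13.5 nV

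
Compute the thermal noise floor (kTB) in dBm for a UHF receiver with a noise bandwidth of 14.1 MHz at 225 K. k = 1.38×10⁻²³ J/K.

P_n = kTB = 1.38×10⁻²³ × 225 × 1.41×10⁷ = 4.38×10⁻¹⁴ W
In dBm: 10 log₁₀(4.38×10⁻¹⁴ / 10⁻³) = −103.6 dBm

−103.6 dBm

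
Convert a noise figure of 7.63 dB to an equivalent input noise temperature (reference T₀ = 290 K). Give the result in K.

F = 10^(7.63/10) = 5.79429
T_e = (F − 1)·T₀ = (5.79429 − 1) × 290 = 1390 K

1390 K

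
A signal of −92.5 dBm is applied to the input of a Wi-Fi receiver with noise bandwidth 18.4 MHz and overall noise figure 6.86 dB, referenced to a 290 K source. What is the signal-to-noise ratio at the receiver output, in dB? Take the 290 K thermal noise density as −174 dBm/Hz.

Noise floor: N = −174 + 10 log₁₀(B) + NF
10 log₁₀(1.84×10⁷) = 72.65 dB
N = −174 + 72.65 + 6.86 = −94.49 dBm
SNR = P_sig − N = −92.5 − (−94.49) = 1.99 dB → 2.0 dB

2.0 dB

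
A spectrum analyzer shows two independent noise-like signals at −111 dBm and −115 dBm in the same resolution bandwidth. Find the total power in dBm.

−109.5 dBm

Convert to linear, add, convert back:
P₁ = 7.94×10⁻¹⁵ W, P₂ = 3.16×10⁻¹⁵ W
P_tot = 1.11×10⁻¹⁴ W → 10 log₁₀(P_tot / 10⁻³) = −109.5 dBm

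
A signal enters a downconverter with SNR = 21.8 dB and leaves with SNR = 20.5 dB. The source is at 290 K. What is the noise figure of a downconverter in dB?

1.3 dB

NF (dB) = SNR_in(dB) − SNR_out(dB) when the source is at T₀
NF = 21.8 − 20.5 = 1.3 dB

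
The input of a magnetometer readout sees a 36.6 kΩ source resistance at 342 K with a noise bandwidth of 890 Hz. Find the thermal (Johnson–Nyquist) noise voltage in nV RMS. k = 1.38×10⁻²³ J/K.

V_n = √(4kTRB)
4kTRB = 4 × 1.38×10⁻²³ × 342 × 3.66×10⁴ × 8.90×10² = 6.15×10⁻¹³ V²
V_n = √(6.15×10⁻¹³) = 7.84×10⁻⁷ V = 784 nV

784 nV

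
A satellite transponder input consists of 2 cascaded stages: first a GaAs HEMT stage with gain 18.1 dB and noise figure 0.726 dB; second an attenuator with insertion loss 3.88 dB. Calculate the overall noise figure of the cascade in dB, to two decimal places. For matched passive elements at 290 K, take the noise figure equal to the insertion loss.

Convert to linear (a loss of L dB is a gain of −L dB): F_i = 10^(NF_i/10), G_i = 10^(G_i,dB/10)
  Stage 1: F_1 = 10^(0.726/10) = 1.182, G_1 = 10^(18.1/10) = 64.57
  Stage 2: F_2 = 10^(3.88/10) = 2.443, G_2 = 10^(−3.88/10) = 0.4093
Friis cascade:
  F = 1.182 + (2.443 − 1)/64.57 = 1.204
NF = 10 log₁₀(1.204) = 0.81 dB

0.81 dB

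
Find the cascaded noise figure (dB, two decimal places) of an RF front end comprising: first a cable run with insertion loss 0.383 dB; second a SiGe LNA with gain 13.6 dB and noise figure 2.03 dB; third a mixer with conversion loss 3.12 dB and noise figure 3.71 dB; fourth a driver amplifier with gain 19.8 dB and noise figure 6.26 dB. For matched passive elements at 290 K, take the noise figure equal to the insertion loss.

3.27 dB

Convert to linear (a loss of L dB is a gain of −L dB): F_i = 10^(NF_i/10), G_i = 10^(G_i,dB/10)
  Stage 1: F_1 = 10^(0.383/10) = 1.092, G_1 = 10^(−0.383/10) = 0.9156
  Stage 2: F_2 = 10^(2.03/10) = 1.596, G_2 = 10^(13.6/10) = 22.91
  Stage 3: F_3 = 10^(3.71/10) = 2.350, G_3 = 10^(−3.12/10) = 0.4875
  Stage 4: F_4 = 10^(6.26/10) = 4.227, G_4 = 10^(19.8/10) = 95.50
Friis cascade:
  F = 1.092 + (1.596 − 1)/0.9156 + (2.350 − 1)/20.97 + (4.227 − 1)/10.23 = 2.123
NF = 10 log₁₀(2.123) = 3.27 dB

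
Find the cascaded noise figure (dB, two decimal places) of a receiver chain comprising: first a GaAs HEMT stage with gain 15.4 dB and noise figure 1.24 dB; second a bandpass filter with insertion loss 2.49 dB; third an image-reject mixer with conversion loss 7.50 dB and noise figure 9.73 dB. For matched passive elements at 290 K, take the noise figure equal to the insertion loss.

2.51 dB

Convert to linear (a loss of L dB is a gain of −L dB): F_i = 10^(NF_i/10), G_i = 10^(G_i,dB/10)
  Stage 1: F_1 = 10^(1.24/10) = 1.330, G_1 = 10^(15.4/10) = 34.67
  Stage 2: F_2 = 10^(2.49/10) = 1.774, G_2 = 10^(−2.49/10) = 0.5636
  Stage 3: F_3 = 10^(9.73/10) = 9.397, G_3 = 10^(−7.50/10) = 0.1778
Friis cascade:
  F = 1.330 + (1.774 − 1)/34.67 + (9.397 − 1)/19.54 = 1.782
NF = 10 log₁₀(1.782) = 2.51 dB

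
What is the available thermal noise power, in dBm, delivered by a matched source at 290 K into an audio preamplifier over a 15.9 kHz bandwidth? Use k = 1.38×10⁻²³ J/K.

P_n = kTB = 1.38×10⁻²³ × 290 × 1.59×10⁴ = 6.36×10⁻¹⁷ W
In dBm: 10 log₁₀(6.36×10⁻¹⁷ / 10⁻³) = −132.0 dBm

−132.0 dBm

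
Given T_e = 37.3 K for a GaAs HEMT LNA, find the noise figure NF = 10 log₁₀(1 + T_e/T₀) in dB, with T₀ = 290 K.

0.525 dB

F = 1 + T_e/T₀ = 1 + 37.3/290 = 1.12862
NF = 10 log₁₀(1.12862) = 0.525 dB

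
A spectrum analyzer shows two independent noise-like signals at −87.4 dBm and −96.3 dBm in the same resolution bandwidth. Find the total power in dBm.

Convert to linear, add, convert back:
P₁ = 1.82×10⁻¹² W, P₂ = 2.34×10⁻¹³ W
P_tot = 2.05×10⁻¹² W → 10 log₁₀(P_tot / 10⁻³) = −86.9 dBm

−86.9 dBm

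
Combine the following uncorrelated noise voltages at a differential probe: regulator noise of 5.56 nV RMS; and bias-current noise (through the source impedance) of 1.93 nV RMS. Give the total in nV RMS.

5.89 nV

Uncorrelated sources add in power (mean-square): V_tot = √(ΣV_i²)
V_tot = √[(5.56×10⁻⁹)² + (1.93×10⁻⁹)²] = 5.89×10⁻⁹ V = 5.89 nV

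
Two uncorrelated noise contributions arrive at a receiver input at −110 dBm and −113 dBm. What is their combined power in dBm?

Convert to linear, add, convert back:
P₁ = 1.00×10⁻¹⁴ W, P₂ = 5.01×10⁻¹⁵ W
P_tot = 1.50×10⁻¹⁴ W → 10 log₁₀(P_tot / 10⁻³) = −108.2 dBm

−108.2 dBm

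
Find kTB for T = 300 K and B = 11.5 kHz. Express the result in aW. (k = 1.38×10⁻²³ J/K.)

P_n = kTB = 1.38×10⁻²³ × 300 × 1.15×10⁴ = 4.76×10⁻¹⁷ W = 47.6 aW

47.6 aW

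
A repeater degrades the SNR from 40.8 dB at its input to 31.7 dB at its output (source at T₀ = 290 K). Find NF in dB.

NF (dB) = SNR_in(dB) − SNR_out(dB) when the source is at T₀
NF = 40.8 − 31.7 = 9.1 dB

9.1 dB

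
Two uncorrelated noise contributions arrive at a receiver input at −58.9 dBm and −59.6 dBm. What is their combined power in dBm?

Convert to linear, add, convert back:
P₁ = 1.29×10⁻⁹ W, P₂ = 1.10×10⁻⁹ W
P_tot = 2.38×10⁻⁹ W → 10 log₁₀(P_tot / 10⁻³) = −56.2 dBm

−56.2 dBm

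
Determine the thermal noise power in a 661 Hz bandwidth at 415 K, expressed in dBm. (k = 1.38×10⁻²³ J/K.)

−144.2 dBm

P_n = kTB = 1.38×10⁻²³ × 415 × 6.61×10² = 3.79×10⁻¹⁸ W
In dBm: 10 log₁₀(3.79×10⁻¹⁸ / 10⁻³) = −144.2 dBm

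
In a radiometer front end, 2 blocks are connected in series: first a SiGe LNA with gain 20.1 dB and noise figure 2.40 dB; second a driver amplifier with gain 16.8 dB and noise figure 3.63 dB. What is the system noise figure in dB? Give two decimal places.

Convert to linear (a loss of L dB is a gain of −L dB): F_i = 10^(NF_i/10), G_i = 10^(G_i,dB/10)
  Stage 1: F_1 = 10^(2.40/10) = 1.738, G_1 = 10^(20.1/10) = 102.3
  Stage 2: F_2 = 10^(3.63/10) = 2.307, G_2 = 10^(16.8/10) = 47.86
Friis cascade:
  F = 1.738 + (2.307 − 1)/102.3 = 1.751
NF = 10 log₁₀(1.751) = 2.43 dB

2.43 dB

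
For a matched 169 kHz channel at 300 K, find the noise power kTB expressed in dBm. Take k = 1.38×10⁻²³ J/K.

P_n = kTB = 1.38×10⁻²³ × 300 × 1.69×10⁵ = 7.00×10⁻¹⁶ W
In dBm: 10 log₁₀(7.00×10⁻¹⁶ / 10⁻³) = −121.6 dBm

−121.6 dBm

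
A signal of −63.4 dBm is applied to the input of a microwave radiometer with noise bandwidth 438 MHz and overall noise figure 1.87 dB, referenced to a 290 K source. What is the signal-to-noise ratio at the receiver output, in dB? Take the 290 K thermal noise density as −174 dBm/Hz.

Noise floor: N = −174 + 10 log₁₀(B) + NF
10 log₁₀(4.38×10⁸) = 86.41 dB
N = −174 + 86.41 + 1.87 = −85.72 dBm
SNR = P_sig − N = −63.4 − (−85.72) = 22.32 dB → 22.3 dB

22.3 dB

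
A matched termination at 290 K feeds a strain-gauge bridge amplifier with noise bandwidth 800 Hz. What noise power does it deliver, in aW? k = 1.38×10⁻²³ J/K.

3.20 aW

P_n = kTB = 1.38×10⁻²³ × 290 × 8.00×10² = 3.20×10⁻¹⁸ W = 3.20 aW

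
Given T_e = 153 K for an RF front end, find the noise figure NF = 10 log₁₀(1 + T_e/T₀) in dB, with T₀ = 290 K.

1.84 dB

F = 1 + T_e/T₀ = 1 + 153/290 = 1.52759
NF = 10 log₁₀(1.52759) = 1.84 dB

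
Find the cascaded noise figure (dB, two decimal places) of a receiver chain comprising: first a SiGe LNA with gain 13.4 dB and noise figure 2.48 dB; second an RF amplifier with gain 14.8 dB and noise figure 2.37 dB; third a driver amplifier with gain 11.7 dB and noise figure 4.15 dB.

2.57 dB

Convert to linear (a loss of L dB is a gain of −L dB): F_i = 10^(NF_i/10), G_i = 10^(G_i,dB/10)
  Stage 1: F_1 = 10^(2.48/10) = 1.770, G_1 = 10^(13.4/10) = 21.88
  Stage 2: F_2 = 10^(2.37/10) = 1.726, G_2 = 10^(14.8/10) = 30.20
  Stage 3: F_3 = 10^(4.15/10) = 2.600, G_3 = 10^(11.7/10) = 14.79
Friis cascade:
  F = 1.770 + (1.726 − 1)/21.88 + (2.600 − 1)/660.7 = 1.806
NF = 10 log₁₀(1.806) = 2.57 dB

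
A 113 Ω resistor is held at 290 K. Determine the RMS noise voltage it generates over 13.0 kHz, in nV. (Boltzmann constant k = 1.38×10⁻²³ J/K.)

V_n = √(4kTRB)
4kTRB = 4 × 1.38×10⁻²³ × 290 × 1.13×10² × 1.30×10⁴ = 2.35×10⁻¹⁴ V²
V_n = √(2.35×10⁻¹⁴) = 1.53×10⁻⁷ V = 153 nV

153 nV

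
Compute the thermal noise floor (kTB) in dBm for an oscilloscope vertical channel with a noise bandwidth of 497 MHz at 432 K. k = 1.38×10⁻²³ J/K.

P_n = kTB = 1.38×10⁻²³ × 432 × 4.97×10⁸ = 2.96×10⁻¹² W
In dBm: 10 log₁₀(2.96×10⁻¹² / 10⁻³) = −85.3 dBm

−85.3 dBm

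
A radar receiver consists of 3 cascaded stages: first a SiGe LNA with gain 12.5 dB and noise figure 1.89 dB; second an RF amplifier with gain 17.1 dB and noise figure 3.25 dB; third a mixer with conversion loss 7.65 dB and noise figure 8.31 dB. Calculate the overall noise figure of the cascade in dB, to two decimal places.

Convert to linear (a loss of L dB is a gain of −L dB): F_i = 10^(NF_i/10), G_i = 10^(G_i,dB/10)
  Stage 1: F_1 = 10^(1.89/10) = 1.545, G_1 = 10^(12.5/10) = 17.78
  Stage 2: F_2 = 10^(3.25/10) = 2.113, G_2 = 10^(17.1/10) = 51.29
  Stage 3: F_3 = 10^(8.31/10) = 6.776, G_3 = 10^(−7.65/10) = 0.1718
Friis cascade:
  F = 1.545 + (2.113 − 1)/17.78 + (6.776 − 1)/912.0 = 1.614
NF = 10 log₁₀(1.614) = 2.08 dB

2.08 dB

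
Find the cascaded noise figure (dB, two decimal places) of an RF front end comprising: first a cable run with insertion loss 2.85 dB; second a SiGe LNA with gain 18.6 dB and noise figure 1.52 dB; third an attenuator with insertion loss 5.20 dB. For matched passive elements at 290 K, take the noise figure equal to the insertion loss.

4.47 dB

Convert to linear (a loss of L dB is a gain of −L dB): F_i = 10^(NF_i/10), G_i = 10^(G_i,dB/10)
  Stage 1: F_1 = 10^(2.85/10) = 1.928, G_1 = 10^(−2.85/10) = 0.5188
  Stage 2: F_2 = 10^(1.52/10) = 1.419, G_2 = 10^(18.6/10) = 72.44
  Stage 3: F_3 = 10^(5.20/10) = 3.311, G_3 = 10^(−5.20/10) = 0.3020
Friis cascade:
  F = 1.928 + (1.419 − 1)/0.5188 + (3.311 − 1)/37.58 = 2.797
NF = 10 log₁₀(2.797) = 4.47 dB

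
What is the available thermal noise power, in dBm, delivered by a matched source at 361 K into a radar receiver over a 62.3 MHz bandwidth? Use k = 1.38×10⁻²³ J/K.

−95.1 dBm

P_n = kTB = 1.38×10⁻²³ × 361 × 6.23×10⁷ = 3.10×10⁻¹³ W
In dBm: 10 log₁₀(3.10×10⁻¹³ / 10⁻³) = −95.1 dBm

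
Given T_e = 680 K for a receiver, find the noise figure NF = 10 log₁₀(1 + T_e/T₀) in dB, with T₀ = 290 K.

5.24 dB

F = 1 + T_e/T₀ = 1 + 680/290 = 3.34483
NF = 10 log₁₀(3.34483) = 5.24 dB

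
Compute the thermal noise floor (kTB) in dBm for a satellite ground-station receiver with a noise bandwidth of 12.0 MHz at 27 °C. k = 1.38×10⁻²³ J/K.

−103.0 dBm

T = 27 °C + 273.15 = 300.15 K
P_n = kTB = 1.38×10⁻²³ × 300.15 × 1.20×10⁷ = 4.97×10⁻¹⁴ W
In dBm: 10 log₁₀(4.97×10⁻¹⁴ / 10⁻³) = −103.0 dBm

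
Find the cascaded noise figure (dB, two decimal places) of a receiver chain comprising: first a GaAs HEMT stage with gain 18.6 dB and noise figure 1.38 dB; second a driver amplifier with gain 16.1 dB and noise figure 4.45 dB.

1.46 dB

Convert to linear (a loss of L dB is a gain of −L dB): F_i = 10^(NF_i/10), G_i = 10^(G_i,dB/10)
  Stage 1: F_1 = 10^(1.38/10) = 1.374, G_1 = 10^(18.6/10) = 72.44
  Stage 2: F_2 = 10^(4.45/10) = 2.786, G_2 = 10^(16.1/10) = 40.74
Friis cascade:
  F = 1.374 + (2.786 − 1)/72.44 = 1.399
NF = 10 log₁₀(1.399) = 1.46 dB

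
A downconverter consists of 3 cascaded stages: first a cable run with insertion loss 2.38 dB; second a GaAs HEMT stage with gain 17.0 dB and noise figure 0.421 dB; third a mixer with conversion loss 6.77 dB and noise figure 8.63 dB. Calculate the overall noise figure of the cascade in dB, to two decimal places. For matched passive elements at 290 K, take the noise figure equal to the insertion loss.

3.27 dB

Convert to linear (a loss of L dB is a gain of −L dB): F_i = 10^(NF_i/10), G_i = 10^(G_i,dB/10)
  Stage 1: F_1 = 10^(2.38/10) = 1.730, G_1 = 10^(−2.38/10) = 0.5781
  Stage 2: F_2 = 10^(0.421/10) = 1.102, G_2 = 10^(17.0/10) = 50.12
  Stage 3: F_3 = 10^(8.63/10) = 7.295, G_3 = 10^(−6.77/10) = 0.2104
Friis cascade:
  F = 1.730 + (1.102 − 1)/0.5781 + (7.295 − 1)/28.97 = 2.123
NF = 10 log₁₀(2.123) = 3.27 dB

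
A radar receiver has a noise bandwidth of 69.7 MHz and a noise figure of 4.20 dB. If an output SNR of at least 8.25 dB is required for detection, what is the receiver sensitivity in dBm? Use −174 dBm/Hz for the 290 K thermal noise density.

−83.1 dBm

Sensitivity = −174 + 10 log₁₀(B) + NF + SNR_min
= −174 + 78.43 + 4.20 + 8.25
= −83.12 dBm → −83.1 dBm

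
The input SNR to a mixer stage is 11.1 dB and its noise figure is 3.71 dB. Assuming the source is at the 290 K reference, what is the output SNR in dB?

By definition F = SNR_in/SNR_out, so in dB: SNR_out = SNR_in − NF
SNR_out = 11.1 − 3.71 = 7.39 dB

7.39 dB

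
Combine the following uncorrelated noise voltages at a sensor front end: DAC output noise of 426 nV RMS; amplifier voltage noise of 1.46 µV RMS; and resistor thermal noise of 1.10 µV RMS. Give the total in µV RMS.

Uncorrelated sources add in power (mean-square): V_tot = √(ΣV_i²)
V_tot = √[(4.26×10⁻⁷)² + (1.46×10⁻⁶)² + (1.10×10⁻⁶)²] = 1.88×10⁻⁶ V = 1.88 µV

1.88 µV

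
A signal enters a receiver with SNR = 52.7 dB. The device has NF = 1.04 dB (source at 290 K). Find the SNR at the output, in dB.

51.66 dB

By definition F = SNR_in/SNR_out, so in dB: SNR_out = SNR_in − NF
SNR_out = 52.7 − 1.04 = 51.66 dB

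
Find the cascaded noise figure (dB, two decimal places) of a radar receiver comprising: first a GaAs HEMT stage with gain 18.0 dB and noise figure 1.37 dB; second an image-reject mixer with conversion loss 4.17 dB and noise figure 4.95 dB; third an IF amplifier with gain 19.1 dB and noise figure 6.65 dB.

Convert to linear (a loss of L dB is a gain of −L dB): F_i = 10^(NF_i/10), G_i = 10^(G_i,dB/10)
  Stage 1: F_1 = 10^(1.37/10) = 1.371, G_1 = 10^(18.0/10) = 63.10
  Stage 2: F_2 = 10^(4.95/10) = 3.126, G_2 = 10^(−4.17/10) = 0.3828
  Stage 3: F_3 = 10^(6.65/10) = 4.624, G_3 = 10^(19.1/10) = 81.28
Friis cascade:
  F = 1.371 + (3.126 − 1)/63.10 + (4.624 − 1)/24.15 = 1.555
NF = 10 log₁₀(1.555) = 1.92 dB

1.92 dB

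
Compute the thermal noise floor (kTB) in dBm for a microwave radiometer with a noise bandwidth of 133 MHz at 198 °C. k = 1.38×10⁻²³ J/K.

T = 198 °C + 273.15 = 471.15 K
P_n = kTB = 1.38×10⁻²³ × 471.15 × 1.33×10⁸ = 8.65×10⁻¹³ W
In dBm: 10 log₁₀(8.65×10⁻¹³ / 10⁻³) = −90.6 dBm

−90.6 dBm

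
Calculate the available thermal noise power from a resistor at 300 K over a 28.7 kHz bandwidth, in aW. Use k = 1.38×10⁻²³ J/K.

119 aW

P_n = kTB = 1.38×10⁻²³ × 300 × 2.87×10⁴ = 1.19×10⁻¹⁶ W = 119 aW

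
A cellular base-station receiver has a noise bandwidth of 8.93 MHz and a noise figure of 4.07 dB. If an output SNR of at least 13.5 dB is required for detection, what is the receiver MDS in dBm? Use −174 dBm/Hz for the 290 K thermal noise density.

−86.9 dBm

Sensitivity = −174 + 10 log₁₀(B) + NF + SNR_min
= −174 + 69.51 + 4.07 + 13.5
= −86.92 dBm → −86.9 dBm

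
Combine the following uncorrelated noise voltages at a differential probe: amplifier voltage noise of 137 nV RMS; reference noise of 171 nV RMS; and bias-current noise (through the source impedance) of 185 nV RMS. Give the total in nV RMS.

Uncorrelated sources add in power (mean-square): V_tot = √(ΣV_i²)
V_tot = √[(1.37×10⁻⁷)² + (1.71×10⁻⁷)² + (1.85×10⁻⁷)²] = 2.87×10⁻⁷ V = 287 nV

287 nV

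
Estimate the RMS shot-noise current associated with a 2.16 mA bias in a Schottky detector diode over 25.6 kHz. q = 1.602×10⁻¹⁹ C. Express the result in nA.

I_n = √(2qI·B)
2qI·B = 2 × 1.602×10⁻¹⁹ × 2.16×10⁻³ × 2.56×10⁴ = 1.77×10⁻¹⁷ A²
I_n = √(1.77×10⁻¹⁷) = 4.21×10⁻⁹ A = 4.21 nA

4.21 nA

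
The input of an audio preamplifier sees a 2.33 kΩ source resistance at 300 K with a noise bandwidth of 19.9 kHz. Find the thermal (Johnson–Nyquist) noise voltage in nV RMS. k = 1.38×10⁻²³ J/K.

876 nV

V_n = √(4kTRB)
4kTRB = 4 × 1.38×10⁻²³ × 300 × 2.33×10³ × 1.99×10⁴ = 7.68×10⁻¹³ V²
V_n = √(7.68×10⁻¹³) = 8.76×10⁻⁷ V = 876 nV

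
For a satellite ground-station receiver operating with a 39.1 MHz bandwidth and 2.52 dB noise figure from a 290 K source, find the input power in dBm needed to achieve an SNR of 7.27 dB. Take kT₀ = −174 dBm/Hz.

Sensitivity = −174 + 10 log₁₀(B) + NF + SNR_min
= −174 + 75.92 + 2.52 + 7.27
= −88.29 dBm → −88.3 dBm

−88.3 dBm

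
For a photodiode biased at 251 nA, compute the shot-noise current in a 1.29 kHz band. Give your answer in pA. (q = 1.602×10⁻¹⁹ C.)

I_n = √(2qI·B)
2qI·B = 2 × 1.602×10⁻¹⁹ × 2.51×10⁻⁷ × 1.29×10³ = 1.04×10⁻²² A²
I_n = √(1.04×10⁻²²) = 1.02×10⁻¹¹ A = 10.2 pA

10.2 pA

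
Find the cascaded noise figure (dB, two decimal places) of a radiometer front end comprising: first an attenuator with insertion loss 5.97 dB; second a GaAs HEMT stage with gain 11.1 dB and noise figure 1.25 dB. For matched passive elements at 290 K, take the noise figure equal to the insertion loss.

7.22 dB

Convert to linear (a loss of L dB is a gain of −L dB): F_i = 10^(NF_i/10), G_i = 10^(G_i,dB/10)
  Stage 1: F_1 = 10^(5.97/10) = 3.954, G_1 = 10^(−5.97/10) = 0.2529
  Stage 2: F_2 = 10^(1.25/10) = 1.334, G_2 = 10^(11.1/10) = 12.88
Friis cascade:
  F = 3.954 + (1.334 − 1)/0.2529 = 5.272
NF = 10 log₁₀(5.272) = 7.22 dB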